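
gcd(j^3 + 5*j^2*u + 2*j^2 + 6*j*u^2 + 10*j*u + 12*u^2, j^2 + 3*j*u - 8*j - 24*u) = j + 3*u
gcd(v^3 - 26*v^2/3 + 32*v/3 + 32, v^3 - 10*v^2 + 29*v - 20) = v - 4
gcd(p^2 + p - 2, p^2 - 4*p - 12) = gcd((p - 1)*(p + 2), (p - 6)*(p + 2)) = p + 2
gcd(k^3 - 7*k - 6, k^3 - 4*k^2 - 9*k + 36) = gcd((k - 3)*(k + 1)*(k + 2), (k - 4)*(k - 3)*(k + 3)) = k - 3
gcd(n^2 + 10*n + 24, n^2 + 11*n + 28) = n + 4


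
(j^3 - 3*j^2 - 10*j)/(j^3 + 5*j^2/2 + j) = 2*(j - 5)/(2*j + 1)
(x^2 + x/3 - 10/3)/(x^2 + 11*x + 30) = (3*x^2 + x - 10)/(3*(x^2 + 11*x + 30))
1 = 1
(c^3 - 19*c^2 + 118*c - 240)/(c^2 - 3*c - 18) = (c^2 - 13*c + 40)/(c + 3)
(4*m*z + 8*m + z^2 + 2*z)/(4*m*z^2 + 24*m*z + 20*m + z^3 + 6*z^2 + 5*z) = (z + 2)/(z^2 + 6*z + 5)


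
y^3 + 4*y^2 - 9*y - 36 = (y - 3)*(y + 3)*(y + 4)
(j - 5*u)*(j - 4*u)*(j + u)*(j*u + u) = j^4*u - 8*j^3*u^2 + j^3*u + 11*j^2*u^3 - 8*j^2*u^2 + 20*j*u^4 + 11*j*u^3 + 20*u^4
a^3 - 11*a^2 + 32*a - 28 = (a - 7)*(a - 2)^2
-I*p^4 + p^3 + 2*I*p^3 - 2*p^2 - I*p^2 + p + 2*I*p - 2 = (p - 2)*(p - I)*(p + I)*(-I*p + 1)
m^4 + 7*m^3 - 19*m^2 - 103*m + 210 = (m - 3)*(m - 2)*(m + 5)*(m + 7)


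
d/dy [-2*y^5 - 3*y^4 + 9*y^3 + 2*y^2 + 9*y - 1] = -10*y^4 - 12*y^3 + 27*y^2 + 4*y + 9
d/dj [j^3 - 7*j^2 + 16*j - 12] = 3*j^2 - 14*j + 16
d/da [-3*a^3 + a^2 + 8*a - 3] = -9*a^2 + 2*a + 8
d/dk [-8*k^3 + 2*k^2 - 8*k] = -24*k^2 + 4*k - 8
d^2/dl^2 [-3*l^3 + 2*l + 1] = -18*l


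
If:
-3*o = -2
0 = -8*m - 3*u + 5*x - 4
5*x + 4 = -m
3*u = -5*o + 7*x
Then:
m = 7/57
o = 2/3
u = -173/57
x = -47/57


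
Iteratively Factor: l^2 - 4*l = (l)*(l - 4)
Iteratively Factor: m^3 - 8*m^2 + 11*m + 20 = (m + 1)*(m^2 - 9*m + 20) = (m - 5)*(m + 1)*(m - 4)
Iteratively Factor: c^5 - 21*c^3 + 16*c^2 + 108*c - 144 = (c + 3)*(c^4 - 3*c^3 - 12*c^2 + 52*c - 48) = (c - 2)*(c + 3)*(c^3 - c^2 - 14*c + 24) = (c - 2)*(c + 3)*(c + 4)*(c^2 - 5*c + 6) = (c - 2)^2*(c + 3)*(c + 4)*(c - 3)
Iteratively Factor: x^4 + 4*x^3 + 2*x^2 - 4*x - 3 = (x + 1)*(x^3 + 3*x^2 - x - 3) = (x - 1)*(x + 1)*(x^2 + 4*x + 3) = (x - 1)*(x + 1)^2*(x + 3)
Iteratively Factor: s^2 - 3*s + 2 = (s - 1)*(s - 2)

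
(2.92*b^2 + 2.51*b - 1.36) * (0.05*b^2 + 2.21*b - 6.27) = 0.146*b^4 + 6.5787*b^3 - 12.8293*b^2 - 18.7433*b + 8.5272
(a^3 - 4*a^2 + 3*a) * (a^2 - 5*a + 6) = a^5 - 9*a^4 + 29*a^3 - 39*a^2 + 18*a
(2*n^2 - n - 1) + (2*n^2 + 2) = 4*n^2 - n + 1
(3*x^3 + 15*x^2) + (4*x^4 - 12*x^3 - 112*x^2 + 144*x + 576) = 4*x^4 - 9*x^3 - 97*x^2 + 144*x + 576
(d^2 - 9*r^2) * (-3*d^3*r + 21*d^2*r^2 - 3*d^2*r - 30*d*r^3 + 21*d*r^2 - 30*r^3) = -3*d^5*r + 21*d^4*r^2 - 3*d^4*r - 3*d^3*r^3 + 21*d^3*r^2 - 189*d^2*r^4 - 3*d^2*r^3 + 270*d*r^5 - 189*d*r^4 + 270*r^5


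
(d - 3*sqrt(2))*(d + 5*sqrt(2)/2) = d^2 - sqrt(2)*d/2 - 15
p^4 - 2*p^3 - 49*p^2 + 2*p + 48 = (p - 8)*(p - 1)*(p + 1)*(p + 6)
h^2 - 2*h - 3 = (h - 3)*(h + 1)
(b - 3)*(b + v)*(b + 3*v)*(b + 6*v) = b^4 + 10*b^3*v - 3*b^3 + 27*b^2*v^2 - 30*b^2*v + 18*b*v^3 - 81*b*v^2 - 54*v^3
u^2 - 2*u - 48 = (u - 8)*(u + 6)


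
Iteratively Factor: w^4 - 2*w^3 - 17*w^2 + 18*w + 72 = (w + 2)*(w^3 - 4*w^2 - 9*w + 36) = (w - 3)*(w + 2)*(w^2 - w - 12) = (w - 4)*(w - 3)*(w + 2)*(w + 3)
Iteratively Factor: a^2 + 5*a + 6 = (a + 2)*(a + 3)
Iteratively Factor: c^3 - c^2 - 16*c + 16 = (c + 4)*(c^2 - 5*c + 4) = (c - 1)*(c + 4)*(c - 4)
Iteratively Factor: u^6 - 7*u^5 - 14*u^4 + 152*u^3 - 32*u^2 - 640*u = (u + 2)*(u^5 - 9*u^4 + 4*u^3 + 144*u^2 - 320*u) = (u - 5)*(u + 2)*(u^4 - 4*u^3 - 16*u^2 + 64*u) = (u - 5)*(u + 2)*(u + 4)*(u^3 - 8*u^2 + 16*u) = (u - 5)*(u - 4)*(u + 2)*(u + 4)*(u^2 - 4*u) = (u - 5)*(u - 4)^2*(u + 2)*(u + 4)*(u)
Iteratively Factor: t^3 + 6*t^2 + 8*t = (t + 4)*(t^2 + 2*t) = (t + 2)*(t + 4)*(t)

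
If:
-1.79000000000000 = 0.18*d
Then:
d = -9.94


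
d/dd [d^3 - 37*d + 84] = 3*d^2 - 37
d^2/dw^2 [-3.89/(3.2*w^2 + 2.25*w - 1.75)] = (79.6672*w^2 + 56.016*w - 3.89*(6.4*w + 2.25)*(12.8*w + 4.5) - 43.568)/(3.2*w^2 + 2.25*w - 1.75)^3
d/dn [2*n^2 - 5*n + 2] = 4*n - 5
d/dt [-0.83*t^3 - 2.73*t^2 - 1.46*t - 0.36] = -2.49*t^2 - 5.46*t - 1.46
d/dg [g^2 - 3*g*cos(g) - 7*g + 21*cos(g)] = 3*g*sin(g) + 2*g - 21*sin(g) - 3*cos(g) - 7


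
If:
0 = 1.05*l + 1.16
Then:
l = -1.10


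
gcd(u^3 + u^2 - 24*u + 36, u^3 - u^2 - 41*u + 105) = u - 3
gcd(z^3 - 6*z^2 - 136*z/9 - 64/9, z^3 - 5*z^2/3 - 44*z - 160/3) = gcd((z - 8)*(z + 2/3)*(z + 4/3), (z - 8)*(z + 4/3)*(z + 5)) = z^2 - 20*z/3 - 32/3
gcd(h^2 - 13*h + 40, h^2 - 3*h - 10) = h - 5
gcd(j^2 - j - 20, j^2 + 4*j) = j + 4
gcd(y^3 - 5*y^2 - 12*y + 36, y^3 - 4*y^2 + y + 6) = y - 2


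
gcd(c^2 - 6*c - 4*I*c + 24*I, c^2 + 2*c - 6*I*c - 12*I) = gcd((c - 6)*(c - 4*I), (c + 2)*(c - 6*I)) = 1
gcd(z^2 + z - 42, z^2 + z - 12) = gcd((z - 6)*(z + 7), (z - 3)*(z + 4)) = 1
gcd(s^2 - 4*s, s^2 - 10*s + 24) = s - 4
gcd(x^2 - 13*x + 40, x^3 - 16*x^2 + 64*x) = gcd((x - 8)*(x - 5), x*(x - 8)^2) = x - 8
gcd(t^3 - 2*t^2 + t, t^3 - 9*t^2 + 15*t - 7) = t^2 - 2*t + 1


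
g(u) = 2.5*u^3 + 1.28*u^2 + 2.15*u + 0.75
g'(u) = 7.5*u^2 + 2.56*u + 2.15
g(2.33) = 44.33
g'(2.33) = 48.83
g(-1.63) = -10.18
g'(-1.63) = 17.90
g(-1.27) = -5.04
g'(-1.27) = 11.00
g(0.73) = 3.97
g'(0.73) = 8.02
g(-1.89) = -15.62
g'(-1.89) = 24.10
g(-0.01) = 0.73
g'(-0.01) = 2.13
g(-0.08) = 0.58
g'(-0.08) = 1.99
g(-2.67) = -43.45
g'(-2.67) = 48.78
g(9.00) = 1946.28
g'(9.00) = 632.69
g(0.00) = 0.75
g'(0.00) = 2.15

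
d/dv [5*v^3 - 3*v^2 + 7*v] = 15*v^2 - 6*v + 7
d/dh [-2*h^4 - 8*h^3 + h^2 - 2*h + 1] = -8*h^3 - 24*h^2 + 2*h - 2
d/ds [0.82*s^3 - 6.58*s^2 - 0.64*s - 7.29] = 2.46*s^2 - 13.16*s - 0.64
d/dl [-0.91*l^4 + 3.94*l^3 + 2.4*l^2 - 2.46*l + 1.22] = -3.64*l^3 + 11.82*l^2 + 4.8*l - 2.46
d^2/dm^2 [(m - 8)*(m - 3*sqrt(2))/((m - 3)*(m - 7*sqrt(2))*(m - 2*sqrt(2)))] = 2*(m^6 - 24*m^5 - 9*sqrt(2)*m^5 + 150*m^4 + 306*sqrt(2)*m^4 - 3604*m^3 - 888*sqrt(2)*m^3 + 6876*m^2 + 10548*sqrt(2)*m^2 - 28296*m - 14580*sqrt(2)*m + 10920 + 22560*sqrt(2))/(m^9 - 27*sqrt(2)*m^8 - 9*m^8 + 243*sqrt(2)*m^7 + 597*m^7 - 3699*sqrt(2)*m^6 - 5157*m^6 + 31350*m^5 + 27459*sqrt(2)*m^5 - 159030*m^4 - 101358*sqrt(2)*m^4 + 270702*sqrt(2)*m^3 + 452872*m^3 - 571536*sqrt(2)*m^2 - 628488*m^2 + 592704*m + 571536*sqrt(2)*m - 592704)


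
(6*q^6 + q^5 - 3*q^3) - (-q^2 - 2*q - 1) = 6*q^6 + q^5 - 3*q^3 + q^2 + 2*q + 1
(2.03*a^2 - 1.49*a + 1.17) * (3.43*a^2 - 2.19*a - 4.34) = 6.9629*a^4 - 9.5564*a^3 - 1.534*a^2 + 3.9043*a - 5.0778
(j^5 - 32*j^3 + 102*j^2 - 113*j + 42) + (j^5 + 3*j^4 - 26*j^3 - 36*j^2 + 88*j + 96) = 2*j^5 + 3*j^4 - 58*j^3 + 66*j^2 - 25*j + 138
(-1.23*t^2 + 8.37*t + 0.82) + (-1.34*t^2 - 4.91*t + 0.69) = -2.57*t^2 + 3.46*t + 1.51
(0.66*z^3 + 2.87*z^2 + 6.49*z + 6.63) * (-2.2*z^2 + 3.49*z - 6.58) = -1.452*z^5 - 4.0106*z^4 - 8.6045*z^3 - 10.8205*z^2 - 19.5655*z - 43.6254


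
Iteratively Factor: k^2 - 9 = (k - 3)*(k + 3)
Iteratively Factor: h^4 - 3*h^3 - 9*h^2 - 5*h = (h - 5)*(h^3 + 2*h^2 + h) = (h - 5)*(h + 1)*(h^2 + h) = h*(h - 5)*(h + 1)*(h + 1)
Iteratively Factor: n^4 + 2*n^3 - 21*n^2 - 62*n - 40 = (n + 4)*(n^3 - 2*n^2 - 13*n - 10) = (n + 1)*(n + 4)*(n^2 - 3*n - 10) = (n - 5)*(n + 1)*(n + 4)*(n + 2)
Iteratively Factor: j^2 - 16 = (j + 4)*(j - 4)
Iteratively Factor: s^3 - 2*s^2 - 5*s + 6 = (s - 1)*(s^2 - s - 6) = (s - 3)*(s - 1)*(s + 2)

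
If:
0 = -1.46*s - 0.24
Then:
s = -0.16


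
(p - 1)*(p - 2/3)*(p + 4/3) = p^3 - p^2/3 - 14*p/9 + 8/9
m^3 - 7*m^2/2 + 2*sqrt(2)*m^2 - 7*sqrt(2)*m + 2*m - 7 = (m - 7/2)*(m + sqrt(2))^2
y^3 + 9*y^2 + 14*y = y*(y + 2)*(y + 7)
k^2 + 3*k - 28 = (k - 4)*(k + 7)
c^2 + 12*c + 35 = (c + 5)*(c + 7)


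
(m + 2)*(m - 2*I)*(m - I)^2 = m^4 + 2*m^3 - 4*I*m^3 - 5*m^2 - 8*I*m^2 - 10*m + 2*I*m + 4*I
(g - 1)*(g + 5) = g^2 + 4*g - 5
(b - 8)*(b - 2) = b^2 - 10*b + 16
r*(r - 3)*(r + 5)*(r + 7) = r^4 + 9*r^3 - r^2 - 105*r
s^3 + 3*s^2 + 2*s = s*(s + 1)*(s + 2)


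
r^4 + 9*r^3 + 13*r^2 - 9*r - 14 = (r - 1)*(r + 1)*(r + 2)*(r + 7)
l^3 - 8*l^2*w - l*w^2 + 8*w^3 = (l - 8*w)*(l - w)*(l + w)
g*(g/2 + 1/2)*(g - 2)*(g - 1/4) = g^4/2 - 5*g^3/8 - 7*g^2/8 + g/4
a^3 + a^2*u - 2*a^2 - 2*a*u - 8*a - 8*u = (a - 4)*(a + 2)*(a + u)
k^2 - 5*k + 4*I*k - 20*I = (k - 5)*(k + 4*I)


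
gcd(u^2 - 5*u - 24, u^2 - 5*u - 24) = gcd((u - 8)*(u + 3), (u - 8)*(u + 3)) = u^2 - 5*u - 24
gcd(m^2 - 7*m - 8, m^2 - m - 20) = 1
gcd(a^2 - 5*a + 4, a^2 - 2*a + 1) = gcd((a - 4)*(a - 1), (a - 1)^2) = a - 1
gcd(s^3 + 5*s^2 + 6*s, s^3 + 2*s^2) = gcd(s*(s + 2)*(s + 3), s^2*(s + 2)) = s^2 + 2*s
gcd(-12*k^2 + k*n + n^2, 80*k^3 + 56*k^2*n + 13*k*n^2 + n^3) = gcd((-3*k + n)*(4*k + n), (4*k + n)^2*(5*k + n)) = 4*k + n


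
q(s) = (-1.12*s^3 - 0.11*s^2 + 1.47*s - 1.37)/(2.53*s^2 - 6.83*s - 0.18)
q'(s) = (6.83 - 5.06*s)*(-1.12*s^3 - 0.11*s^2 + 1.47*s - 1.37)/(2.53*s^2 - 6.83*s - 0.18)^2 + (-3.36*s^2 - 0.22*s + 1.47)/(2.53*s^2 - 6.83*s - 0.18)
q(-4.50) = 1.12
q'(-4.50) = -0.40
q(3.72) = -5.84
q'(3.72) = 2.57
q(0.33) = 0.43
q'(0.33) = -1.52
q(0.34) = 0.42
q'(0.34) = -1.43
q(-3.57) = 0.76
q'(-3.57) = -0.38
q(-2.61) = 0.40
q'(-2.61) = -0.37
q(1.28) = 0.42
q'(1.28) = 0.87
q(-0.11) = -2.54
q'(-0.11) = -28.81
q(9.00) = -5.68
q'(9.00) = -0.37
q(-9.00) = 2.98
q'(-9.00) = -0.42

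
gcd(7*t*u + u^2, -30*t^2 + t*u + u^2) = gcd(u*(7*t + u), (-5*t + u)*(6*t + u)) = 1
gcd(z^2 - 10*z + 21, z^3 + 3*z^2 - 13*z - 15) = z - 3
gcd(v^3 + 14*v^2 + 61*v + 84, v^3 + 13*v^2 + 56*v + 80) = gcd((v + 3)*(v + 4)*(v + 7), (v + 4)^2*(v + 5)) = v + 4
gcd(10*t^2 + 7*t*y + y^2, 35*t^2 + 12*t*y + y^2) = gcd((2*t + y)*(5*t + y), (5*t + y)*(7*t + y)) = 5*t + y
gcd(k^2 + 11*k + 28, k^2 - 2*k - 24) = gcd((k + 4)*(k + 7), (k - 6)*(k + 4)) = k + 4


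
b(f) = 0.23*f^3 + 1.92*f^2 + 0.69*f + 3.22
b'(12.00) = 146.13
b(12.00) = 685.42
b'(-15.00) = 98.34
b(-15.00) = -351.38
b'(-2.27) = -4.47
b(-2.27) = 8.86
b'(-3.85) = -3.87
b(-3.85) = 15.90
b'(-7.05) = 7.91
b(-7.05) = 13.19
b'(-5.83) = 1.76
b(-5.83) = 18.88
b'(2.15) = 12.14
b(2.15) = 15.86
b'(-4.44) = -2.76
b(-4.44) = 17.87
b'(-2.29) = -4.49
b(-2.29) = 8.95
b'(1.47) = 7.83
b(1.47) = 9.11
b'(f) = 0.69*f^2 + 3.84*f + 0.69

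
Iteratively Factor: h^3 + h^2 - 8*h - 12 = (h + 2)*(h^2 - h - 6) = (h + 2)^2*(h - 3)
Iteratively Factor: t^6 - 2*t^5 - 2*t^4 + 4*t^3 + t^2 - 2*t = (t - 2)*(t^5 - 2*t^3 + t) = (t - 2)*(t + 1)*(t^4 - t^3 - t^2 + t) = t*(t - 2)*(t + 1)*(t^3 - t^2 - t + 1) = t*(t - 2)*(t + 1)^2*(t^2 - 2*t + 1) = t*(t - 2)*(t - 1)*(t + 1)^2*(t - 1)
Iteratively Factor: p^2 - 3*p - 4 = (p + 1)*(p - 4)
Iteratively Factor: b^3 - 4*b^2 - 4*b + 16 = (b - 4)*(b^2 - 4) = (b - 4)*(b - 2)*(b + 2)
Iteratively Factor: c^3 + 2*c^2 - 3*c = (c)*(c^2 + 2*c - 3) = c*(c - 1)*(c + 3)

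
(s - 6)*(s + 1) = s^2 - 5*s - 6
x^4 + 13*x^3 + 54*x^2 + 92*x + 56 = (x + 2)^3*(x + 7)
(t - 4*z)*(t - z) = t^2 - 5*t*z + 4*z^2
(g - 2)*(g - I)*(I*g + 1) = I*g^3 + 2*g^2 - 2*I*g^2 - 4*g - I*g + 2*I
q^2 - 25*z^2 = (q - 5*z)*(q + 5*z)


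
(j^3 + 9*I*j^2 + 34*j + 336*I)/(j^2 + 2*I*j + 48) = j + 7*I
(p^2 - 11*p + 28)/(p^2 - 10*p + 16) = (p^2 - 11*p + 28)/(p^2 - 10*p + 16)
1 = 1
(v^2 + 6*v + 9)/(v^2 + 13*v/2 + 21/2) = 2*(v + 3)/(2*v + 7)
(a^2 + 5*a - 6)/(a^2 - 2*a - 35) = (-a^2 - 5*a + 6)/(-a^2 + 2*a + 35)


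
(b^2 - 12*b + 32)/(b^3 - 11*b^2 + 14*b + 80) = (b - 4)/(b^2 - 3*b - 10)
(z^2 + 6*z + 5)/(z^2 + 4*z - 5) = (z + 1)/(z - 1)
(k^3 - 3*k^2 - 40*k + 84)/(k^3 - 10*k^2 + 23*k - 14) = (k + 6)/(k - 1)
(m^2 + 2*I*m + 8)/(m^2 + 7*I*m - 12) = (m - 2*I)/(m + 3*I)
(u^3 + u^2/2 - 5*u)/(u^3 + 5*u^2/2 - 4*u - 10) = u/(u + 2)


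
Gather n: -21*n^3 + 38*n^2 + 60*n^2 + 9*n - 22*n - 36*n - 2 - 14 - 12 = -21*n^3 + 98*n^2 - 49*n - 28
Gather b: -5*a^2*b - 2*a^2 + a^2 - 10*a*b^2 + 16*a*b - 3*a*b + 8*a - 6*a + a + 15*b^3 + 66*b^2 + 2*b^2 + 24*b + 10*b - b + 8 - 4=-a^2 + 3*a + 15*b^3 + b^2*(68 - 10*a) + b*(-5*a^2 + 13*a + 33) + 4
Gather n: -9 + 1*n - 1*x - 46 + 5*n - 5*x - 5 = 6*n - 6*x - 60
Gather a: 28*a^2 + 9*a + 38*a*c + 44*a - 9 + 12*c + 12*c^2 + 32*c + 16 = 28*a^2 + a*(38*c + 53) + 12*c^2 + 44*c + 7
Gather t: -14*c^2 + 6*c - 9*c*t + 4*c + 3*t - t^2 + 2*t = -14*c^2 + 10*c - t^2 + t*(5 - 9*c)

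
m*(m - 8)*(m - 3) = m^3 - 11*m^2 + 24*m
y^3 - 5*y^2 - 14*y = y*(y - 7)*(y + 2)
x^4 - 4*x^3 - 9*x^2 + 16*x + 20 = (x - 5)*(x - 2)*(x + 1)*(x + 2)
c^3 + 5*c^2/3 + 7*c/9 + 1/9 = (c + 1/3)^2*(c + 1)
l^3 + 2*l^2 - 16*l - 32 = (l - 4)*(l + 2)*(l + 4)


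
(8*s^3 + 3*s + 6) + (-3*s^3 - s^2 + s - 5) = 5*s^3 - s^2 + 4*s + 1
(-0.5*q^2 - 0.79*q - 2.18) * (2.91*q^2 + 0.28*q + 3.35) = -1.455*q^4 - 2.4389*q^3 - 8.24*q^2 - 3.2569*q - 7.303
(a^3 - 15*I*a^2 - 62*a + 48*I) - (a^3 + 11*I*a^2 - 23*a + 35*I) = -26*I*a^2 - 39*a + 13*I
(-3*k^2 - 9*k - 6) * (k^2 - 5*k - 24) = -3*k^4 + 6*k^3 + 111*k^2 + 246*k + 144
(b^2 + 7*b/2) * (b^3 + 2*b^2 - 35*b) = b^5 + 11*b^4/2 - 28*b^3 - 245*b^2/2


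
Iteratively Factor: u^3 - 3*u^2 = (u)*(u^2 - 3*u) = u^2*(u - 3)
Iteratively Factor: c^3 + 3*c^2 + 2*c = (c + 2)*(c^2 + c) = c*(c + 2)*(c + 1)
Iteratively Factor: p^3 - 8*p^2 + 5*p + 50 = (p - 5)*(p^2 - 3*p - 10) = (p - 5)*(p + 2)*(p - 5)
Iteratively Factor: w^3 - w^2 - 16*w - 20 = (w - 5)*(w^2 + 4*w + 4) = (w - 5)*(w + 2)*(w + 2)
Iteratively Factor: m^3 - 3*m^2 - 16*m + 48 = (m - 3)*(m^2 - 16) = (m - 3)*(m + 4)*(m - 4)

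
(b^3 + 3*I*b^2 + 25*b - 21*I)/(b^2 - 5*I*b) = (b^3 + 3*I*b^2 + 25*b - 21*I)/(b*(b - 5*I))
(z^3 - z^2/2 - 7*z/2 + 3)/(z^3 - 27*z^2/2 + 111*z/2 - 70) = (2*z^3 - z^2 - 7*z + 6)/(2*z^3 - 27*z^2 + 111*z - 140)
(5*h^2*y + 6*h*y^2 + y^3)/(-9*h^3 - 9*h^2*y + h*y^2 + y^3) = y*(5*h + y)/(-9*h^2 + y^2)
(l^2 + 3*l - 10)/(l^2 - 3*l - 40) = (l - 2)/(l - 8)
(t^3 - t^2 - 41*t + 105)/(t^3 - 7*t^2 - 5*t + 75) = (t^2 + 4*t - 21)/(t^2 - 2*t - 15)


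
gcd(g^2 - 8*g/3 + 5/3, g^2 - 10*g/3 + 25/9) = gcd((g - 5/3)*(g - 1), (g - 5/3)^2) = g - 5/3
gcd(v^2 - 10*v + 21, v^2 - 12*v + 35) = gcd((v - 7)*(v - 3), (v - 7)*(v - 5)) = v - 7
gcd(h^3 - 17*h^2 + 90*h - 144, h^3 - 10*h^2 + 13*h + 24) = h^2 - 11*h + 24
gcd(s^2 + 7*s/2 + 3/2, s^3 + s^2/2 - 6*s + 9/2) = s + 3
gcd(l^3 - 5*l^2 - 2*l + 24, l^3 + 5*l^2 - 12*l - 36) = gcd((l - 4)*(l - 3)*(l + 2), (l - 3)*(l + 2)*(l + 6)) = l^2 - l - 6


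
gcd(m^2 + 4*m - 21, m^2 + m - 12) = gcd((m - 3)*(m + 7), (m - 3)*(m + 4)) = m - 3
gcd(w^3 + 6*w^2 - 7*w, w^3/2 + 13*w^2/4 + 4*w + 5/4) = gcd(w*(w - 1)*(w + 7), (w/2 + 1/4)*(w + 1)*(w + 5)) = 1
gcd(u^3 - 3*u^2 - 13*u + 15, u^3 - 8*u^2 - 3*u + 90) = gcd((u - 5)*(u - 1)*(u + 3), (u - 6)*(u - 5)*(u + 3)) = u^2 - 2*u - 15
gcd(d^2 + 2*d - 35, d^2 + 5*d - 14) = d + 7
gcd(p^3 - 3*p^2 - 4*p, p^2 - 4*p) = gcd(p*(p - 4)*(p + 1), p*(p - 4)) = p^2 - 4*p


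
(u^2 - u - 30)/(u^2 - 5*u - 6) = (u + 5)/(u + 1)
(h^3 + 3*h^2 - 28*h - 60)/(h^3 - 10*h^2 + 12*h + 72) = (h^2 + h - 30)/(h^2 - 12*h + 36)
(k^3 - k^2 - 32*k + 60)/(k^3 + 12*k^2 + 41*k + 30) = (k^2 - 7*k + 10)/(k^2 + 6*k + 5)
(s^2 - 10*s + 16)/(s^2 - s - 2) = (s - 8)/(s + 1)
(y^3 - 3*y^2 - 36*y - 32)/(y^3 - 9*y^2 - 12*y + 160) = (y + 1)/(y - 5)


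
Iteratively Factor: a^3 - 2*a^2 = (a)*(a^2 - 2*a) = a*(a - 2)*(a)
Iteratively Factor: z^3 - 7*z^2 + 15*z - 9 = (z - 3)*(z^2 - 4*z + 3) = (z - 3)^2*(z - 1)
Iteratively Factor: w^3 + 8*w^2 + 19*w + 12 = (w + 4)*(w^2 + 4*w + 3) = (w + 3)*(w + 4)*(w + 1)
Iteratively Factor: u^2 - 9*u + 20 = (u - 5)*(u - 4)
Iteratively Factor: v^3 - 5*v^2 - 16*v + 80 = (v - 4)*(v^2 - v - 20) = (v - 5)*(v - 4)*(v + 4)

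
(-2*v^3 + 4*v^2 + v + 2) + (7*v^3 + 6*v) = 5*v^3 + 4*v^2 + 7*v + 2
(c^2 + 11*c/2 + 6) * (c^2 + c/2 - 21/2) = c^4 + 6*c^3 - 7*c^2/4 - 219*c/4 - 63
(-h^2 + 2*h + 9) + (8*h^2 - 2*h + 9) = 7*h^2 + 18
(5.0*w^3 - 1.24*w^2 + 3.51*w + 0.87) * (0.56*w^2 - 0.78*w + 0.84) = 2.8*w^5 - 4.5944*w^4 + 7.1328*w^3 - 3.2922*w^2 + 2.2698*w + 0.7308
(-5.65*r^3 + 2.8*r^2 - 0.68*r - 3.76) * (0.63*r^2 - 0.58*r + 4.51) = -3.5595*r^5 + 5.041*r^4 - 27.5339*r^3 + 10.6536*r^2 - 0.886000000000001*r - 16.9576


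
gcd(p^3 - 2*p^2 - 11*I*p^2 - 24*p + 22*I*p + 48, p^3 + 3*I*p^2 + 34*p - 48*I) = p - 3*I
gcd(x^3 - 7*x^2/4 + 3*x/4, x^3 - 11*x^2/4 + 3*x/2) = x^2 - 3*x/4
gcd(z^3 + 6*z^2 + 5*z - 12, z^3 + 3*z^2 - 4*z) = z^2 + 3*z - 4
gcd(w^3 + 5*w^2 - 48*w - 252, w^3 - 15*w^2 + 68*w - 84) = w - 7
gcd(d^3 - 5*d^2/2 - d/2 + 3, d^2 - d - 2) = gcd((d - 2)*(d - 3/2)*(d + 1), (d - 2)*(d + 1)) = d^2 - d - 2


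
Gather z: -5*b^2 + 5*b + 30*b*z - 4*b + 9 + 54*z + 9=-5*b^2 + b + z*(30*b + 54) + 18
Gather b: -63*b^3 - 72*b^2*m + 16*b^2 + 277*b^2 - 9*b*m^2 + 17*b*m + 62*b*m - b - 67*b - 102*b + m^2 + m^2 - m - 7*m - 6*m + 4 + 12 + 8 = -63*b^3 + b^2*(293 - 72*m) + b*(-9*m^2 + 79*m - 170) + 2*m^2 - 14*m + 24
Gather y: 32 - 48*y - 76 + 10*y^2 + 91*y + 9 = 10*y^2 + 43*y - 35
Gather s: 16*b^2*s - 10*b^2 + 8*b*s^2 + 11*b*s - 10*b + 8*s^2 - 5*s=-10*b^2 - 10*b + s^2*(8*b + 8) + s*(16*b^2 + 11*b - 5)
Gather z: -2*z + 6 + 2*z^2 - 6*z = 2*z^2 - 8*z + 6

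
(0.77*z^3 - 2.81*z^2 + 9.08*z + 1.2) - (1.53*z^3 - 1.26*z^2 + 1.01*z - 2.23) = -0.76*z^3 - 1.55*z^2 + 8.07*z + 3.43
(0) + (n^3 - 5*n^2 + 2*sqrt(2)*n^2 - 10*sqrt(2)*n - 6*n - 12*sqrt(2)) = n^3 - 5*n^2 + 2*sqrt(2)*n^2 - 10*sqrt(2)*n - 6*n - 12*sqrt(2)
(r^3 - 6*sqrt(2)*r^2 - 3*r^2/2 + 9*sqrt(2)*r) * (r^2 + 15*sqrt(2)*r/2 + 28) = r^5 - 3*r^4/2 + 3*sqrt(2)*r^4/2 - 62*r^3 - 9*sqrt(2)*r^3/4 - 168*sqrt(2)*r^2 + 93*r^2 + 252*sqrt(2)*r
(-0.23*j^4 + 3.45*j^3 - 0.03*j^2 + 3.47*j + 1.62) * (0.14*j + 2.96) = -0.0322*j^5 - 0.1978*j^4 + 10.2078*j^3 + 0.397*j^2 + 10.498*j + 4.7952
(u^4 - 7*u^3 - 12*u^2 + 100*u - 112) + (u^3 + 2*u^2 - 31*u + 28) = u^4 - 6*u^3 - 10*u^2 + 69*u - 84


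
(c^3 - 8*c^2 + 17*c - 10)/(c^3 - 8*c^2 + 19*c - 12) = (c^2 - 7*c + 10)/(c^2 - 7*c + 12)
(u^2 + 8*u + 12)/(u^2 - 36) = (u + 2)/(u - 6)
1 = 1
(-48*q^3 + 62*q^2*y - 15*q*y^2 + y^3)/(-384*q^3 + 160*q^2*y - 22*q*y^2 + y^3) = (-q + y)/(-8*q + y)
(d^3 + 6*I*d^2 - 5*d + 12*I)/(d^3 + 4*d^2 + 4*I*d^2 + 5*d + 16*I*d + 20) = (d^2 + 7*I*d - 12)/(d^2 + d*(4 + 5*I) + 20*I)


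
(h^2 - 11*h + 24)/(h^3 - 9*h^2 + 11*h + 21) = (h - 8)/(h^2 - 6*h - 7)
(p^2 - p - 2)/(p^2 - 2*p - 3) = (p - 2)/(p - 3)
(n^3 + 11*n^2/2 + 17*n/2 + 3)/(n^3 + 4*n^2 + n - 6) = (n + 1/2)/(n - 1)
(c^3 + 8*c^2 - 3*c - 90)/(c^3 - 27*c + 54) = (c + 5)/(c - 3)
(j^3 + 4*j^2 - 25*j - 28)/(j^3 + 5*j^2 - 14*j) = (j^2 - 3*j - 4)/(j*(j - 2))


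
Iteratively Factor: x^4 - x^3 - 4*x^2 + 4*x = (x - 2)*(x^3 + x^2 - 2*x) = (x - 2)*(x - 1)*(x^2 + 2*x) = x*(x - 2)*(x - 1)*(x + 2)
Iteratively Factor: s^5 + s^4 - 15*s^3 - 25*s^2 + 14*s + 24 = (s + 3)*(s^4 - 2*s^3 - 9*s^2 + 2*s + 8) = (s - 4)*(s + 3)*(s^3 + 2*s^2 - s - 2) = (s - 4)*(s + 2)*(s + 3)*(s^2 - 1) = (s - 4)*(s - 1)*(s + 2)*(s + 3)*(s + 1)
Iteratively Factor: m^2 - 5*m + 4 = (m - 4)*(m - 1)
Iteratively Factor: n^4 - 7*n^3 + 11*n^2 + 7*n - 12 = (n + 1)*(n^3 - 8*n^2 + 19*n - 12) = (n - 4)*(n + 1)*(n^2 - 4*n + 3) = (n - 4)*(n - 1)*(n + 1)*(n - 3)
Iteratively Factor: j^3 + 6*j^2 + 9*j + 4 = (j + 1)*(j^2 + 5*j + 4) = (j + 1)^2*(j + 4)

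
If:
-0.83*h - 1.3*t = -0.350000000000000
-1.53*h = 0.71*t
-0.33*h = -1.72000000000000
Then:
No Solution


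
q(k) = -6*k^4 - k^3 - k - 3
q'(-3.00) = 620.00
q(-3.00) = -459.00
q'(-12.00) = 41039.00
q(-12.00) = -122679.00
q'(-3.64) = 1116.74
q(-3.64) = -1004.44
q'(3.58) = -1140.63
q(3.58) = -1038.02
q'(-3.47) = 965.64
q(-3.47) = -827.65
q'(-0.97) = 18.08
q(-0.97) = -6.43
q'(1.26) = -53.77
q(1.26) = -21.38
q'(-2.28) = 267.86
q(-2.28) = -151.01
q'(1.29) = -57.51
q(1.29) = -23.05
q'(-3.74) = 1212.56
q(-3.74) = -1120.86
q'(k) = -24*k^3 - 3*k^2 - 1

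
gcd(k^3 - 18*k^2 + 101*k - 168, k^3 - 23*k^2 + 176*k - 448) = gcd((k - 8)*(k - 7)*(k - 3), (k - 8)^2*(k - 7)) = k^2 - 15*k + 56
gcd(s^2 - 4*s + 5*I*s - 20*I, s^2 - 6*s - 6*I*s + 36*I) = 1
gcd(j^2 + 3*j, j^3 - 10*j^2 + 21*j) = j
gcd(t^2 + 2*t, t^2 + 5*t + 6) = t + 2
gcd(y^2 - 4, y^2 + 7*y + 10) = y + 2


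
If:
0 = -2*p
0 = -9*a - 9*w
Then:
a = -w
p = 0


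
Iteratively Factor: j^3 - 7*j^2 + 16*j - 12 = (j - 2)*(j^2 - 5*j + 6) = (j - 3)*(j - 2)*(j - 2)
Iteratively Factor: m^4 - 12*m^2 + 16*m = (m - 2)*(m^3 + 2*m^2 - 8*m) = m*(m - 2)*(m^2 + 2*m - 8) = m*(m - 2)*(m + 4)*(m - 2)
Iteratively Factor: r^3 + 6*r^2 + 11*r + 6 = (r + 3)*(r^2 + 3*r + 2) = (r + 1)*(r + 3)*(r + 2)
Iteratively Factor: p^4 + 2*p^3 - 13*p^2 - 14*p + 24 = (p - 1)*(p^3 + 3*p^2 - 10*p - 24) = (p - 1)*(p + 2)*(p^2 + p - 12) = (p - 1)*(p + 2)*(p + 4)*(p - 3)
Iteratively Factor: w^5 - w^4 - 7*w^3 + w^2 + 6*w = (w - 1)*(w^4 - 7*w^2 - 6*w) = w*(w - 1)*(w^3 - 7*w - 6) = w*(w - 1)*(w + 1)*(w^2 - w - 6) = w*(w - 1)*(w + 1)*(w + 2)*(w - 3)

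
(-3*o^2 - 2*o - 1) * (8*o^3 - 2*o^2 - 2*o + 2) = -24*o^5 - 10*o^4 + 2*o^3 - 2*o - 2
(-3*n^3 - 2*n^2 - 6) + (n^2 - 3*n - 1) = -3*n^3 - n^2 - 3*n - 7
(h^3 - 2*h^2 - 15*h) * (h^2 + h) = h^5 - h^4 - 17*h^3 - 15*h^2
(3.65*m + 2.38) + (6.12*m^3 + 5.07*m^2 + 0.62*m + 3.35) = 6.12*m^3 + 5.07*m^2 + 4.27*m + 5.73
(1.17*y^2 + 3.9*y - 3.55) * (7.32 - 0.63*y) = -0.7371*y^3 + 6.1074*y^2 + 30.7845*y - 25.986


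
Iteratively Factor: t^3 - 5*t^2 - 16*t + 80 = (t - 5)*(t^2 - 16) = (t - 5)*(t + 4)*(t - 4)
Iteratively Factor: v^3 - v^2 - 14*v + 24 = (v - 2)*(v^2 + v - 12) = (v - 2)*(v + 4)*(v - 3)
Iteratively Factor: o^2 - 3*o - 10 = (o - 5)*(o + 2)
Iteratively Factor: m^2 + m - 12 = (m + 4)*(m - 3)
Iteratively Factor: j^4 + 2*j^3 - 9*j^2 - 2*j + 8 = (j - 1)*(j^3 + 3*j^2 - 6*j - 8) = (j - 1)*(j + 1)*(j^2 + 2*j - 8) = (j - 2)*(j - 1)*(j + 1)*(j + 4)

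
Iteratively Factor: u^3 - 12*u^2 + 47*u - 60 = (u - 5)*(u^2 - 7*u + 12) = (u - 5)*(u - 3)*(u - 4)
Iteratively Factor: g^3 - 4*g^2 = (g)*(g^2 - 4*g) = g*(g - 4)*(g)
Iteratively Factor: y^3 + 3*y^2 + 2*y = (y)*(y^2 + 3*y + 2) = y*(y + 1)*(y + 2)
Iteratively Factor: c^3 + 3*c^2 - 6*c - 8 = (c - 2)*(c^2 + 5*c + 4) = (c - 2)*(c + 4)*(c + 1)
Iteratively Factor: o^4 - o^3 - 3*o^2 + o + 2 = (o - 2)*(o^3 + o^2 - o - 1) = (o - 2)*(o + 1)*(o^2 - 1) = (o - 2)*(o - 1)*(o + 1)*(o + 1)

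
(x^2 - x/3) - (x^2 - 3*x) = 8*x/3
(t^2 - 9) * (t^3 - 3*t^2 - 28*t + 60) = t^5 - 3*t^4 - 37*t^3 + 87*t^2 + 252*t - 540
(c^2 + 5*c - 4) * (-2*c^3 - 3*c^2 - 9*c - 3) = -2*c^5 - 13*c^4 - 16*c^3 - 36*c^2 + 21*c + 12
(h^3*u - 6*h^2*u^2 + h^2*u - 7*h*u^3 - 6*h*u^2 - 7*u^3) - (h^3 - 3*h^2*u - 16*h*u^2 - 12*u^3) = h^3*u - h^3 - 6*h^2*u^2 + 4*h^2*u - 7*h*u^3 + 10*h*u^2 + 5*u^3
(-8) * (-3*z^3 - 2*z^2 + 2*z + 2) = 24*z^3 + 16*z^2 - 16*z - 16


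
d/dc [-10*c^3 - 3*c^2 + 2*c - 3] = -30*c^2 - 6*c + 2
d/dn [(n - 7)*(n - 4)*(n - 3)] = 3*n^2 - 28*n + 61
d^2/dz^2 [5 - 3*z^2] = -6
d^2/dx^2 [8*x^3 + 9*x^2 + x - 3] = 48*x + 18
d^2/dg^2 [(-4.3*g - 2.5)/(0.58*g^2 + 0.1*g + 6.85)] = (-(1.16*g + 0.1)*(2.32*g + 0.2)*(4.3*g + 2.5) + (14.964*g + 3.76)*(0.58*g^2 + 0.1*g + 6.85))/(0.58*g^2 + 0.1*g + 6.85)^3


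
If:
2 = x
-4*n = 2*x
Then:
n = -1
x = 2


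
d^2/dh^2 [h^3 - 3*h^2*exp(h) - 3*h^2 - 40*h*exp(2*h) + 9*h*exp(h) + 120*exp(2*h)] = -3*h^2*exp(h) - 160*h*exp(2*h) - 3*h*exp(h) + 6*h + 320*exp(2*h) + 12*exp(h) - 6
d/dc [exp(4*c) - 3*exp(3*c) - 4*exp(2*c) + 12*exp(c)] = (4*exp(3*c) - 9*exp(2*c) - 8*exp(c) + 12)*exp(c)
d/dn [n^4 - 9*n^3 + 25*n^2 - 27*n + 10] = 4*n^3 - 27*n^2 + 50*n - 27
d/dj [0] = 0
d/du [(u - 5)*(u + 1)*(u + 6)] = 3*u^2 + 4*u - 29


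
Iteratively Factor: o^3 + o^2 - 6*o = (o - 2)*(o^2 + 3*o) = o*(o - 2)*(o + 3)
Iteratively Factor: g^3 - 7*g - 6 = (g + 1)*(g^2 - g - 6) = (g - 3)*(g + 1)*(g + 2)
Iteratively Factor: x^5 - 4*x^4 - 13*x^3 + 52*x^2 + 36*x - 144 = (x - 3)*(x^4 - x^3 - 16*x^2 + 4*x + 48) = (x - 3)*(x + 2)*(x^3 - 3*x^2 - 10*x + 24) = (x - 3)*(x - 2)*(x + 2)*(x^2 - x - 12) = (x - 3)*(x - 2)*(x + 2)*(x + 3)*(x - 4)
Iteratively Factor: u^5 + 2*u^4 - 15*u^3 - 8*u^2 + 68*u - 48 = (u + 3)*(u^4 - u^3 - 12*u^2 + 28*u - 16) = (u - 1)*(u + 3)*(u^3 - 12*u + 16) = (u - 2)*(u - 1)*(u + 3)*(u^2 + 2*u - 8) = (u - 2)*(u - 1)*(u + 3)*(u + 4)*(u - 2)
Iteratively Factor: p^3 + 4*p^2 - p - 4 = (p + 4)*(p^2 - 1) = (p + 1)*(p + 4)*(p - 1)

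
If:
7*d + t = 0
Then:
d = -t/7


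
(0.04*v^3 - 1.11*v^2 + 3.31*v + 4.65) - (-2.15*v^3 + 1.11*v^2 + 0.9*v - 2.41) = 2.19*v^3 - 2.22*v^2 + 2.41*v + 7.06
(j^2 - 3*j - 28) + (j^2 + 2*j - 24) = 2*j^2 - j - 52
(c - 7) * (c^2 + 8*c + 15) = c^3 + c^2 - 41*c - 105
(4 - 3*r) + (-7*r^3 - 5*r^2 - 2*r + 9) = -7*r^3 - 5*r^2 - 5*r + 13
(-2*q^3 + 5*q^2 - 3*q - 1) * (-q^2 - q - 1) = 2*q^5 - 3*q^4 - q^2 + 4*q + 1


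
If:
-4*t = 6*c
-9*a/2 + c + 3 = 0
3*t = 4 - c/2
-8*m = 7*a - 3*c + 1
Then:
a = 4/9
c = -1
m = -8/9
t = 3/2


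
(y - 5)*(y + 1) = y^2 - 4*y - 5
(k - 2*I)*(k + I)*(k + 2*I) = k^3 + I*k^2 + 4*k + 4*I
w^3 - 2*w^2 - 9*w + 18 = (w - 3)*(w - 2)*(w + 3)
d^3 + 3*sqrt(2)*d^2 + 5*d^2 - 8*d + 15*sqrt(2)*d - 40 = (d + 5)*(d - sqrt(2))*(d + 4*sqrt(2))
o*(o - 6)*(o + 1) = o^3 - 5*o^2 - 6*o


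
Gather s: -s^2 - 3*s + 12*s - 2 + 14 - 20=-s^2 + 9*s - 8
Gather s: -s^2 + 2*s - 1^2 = -s^2 + 2*s - 1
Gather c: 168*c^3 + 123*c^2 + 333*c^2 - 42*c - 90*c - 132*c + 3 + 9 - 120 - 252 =168*c^3 + 456*c^2 - 264*c - 360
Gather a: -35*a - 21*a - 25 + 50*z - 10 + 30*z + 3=-56*a + 80*z - 32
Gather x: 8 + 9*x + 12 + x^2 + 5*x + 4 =x^2 + 14*x + 24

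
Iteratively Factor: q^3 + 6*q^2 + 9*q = (q + 3)*(q^2 + 3*q) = q*(q + 3)*(q + 3)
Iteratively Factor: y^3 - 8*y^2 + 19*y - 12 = (y - 3)*(y^2 - 5*y + 4) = (y - 3)*(y - 1)*(y - 4)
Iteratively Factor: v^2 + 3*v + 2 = (v + 1)*(v + 2)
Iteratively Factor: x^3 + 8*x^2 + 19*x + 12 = (x + 4)*(x^2 + 4*x + 3) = (x + 3)*(x + 4)*(x + 1)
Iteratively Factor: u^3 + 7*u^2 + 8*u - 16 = (u + 4)*(u^2 + 3*u - 4) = (u + 4)^2*(u - 1)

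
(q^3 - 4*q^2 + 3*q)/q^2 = q - 4 + 3/q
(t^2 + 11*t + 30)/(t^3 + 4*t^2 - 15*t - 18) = (t + 5)/(t^2 - 2*t - 3)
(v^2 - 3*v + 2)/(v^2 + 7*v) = (v^2 - 3*v + 2)/(v*(v + 7))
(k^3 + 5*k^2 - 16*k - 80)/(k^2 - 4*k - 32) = (k^2 + k - 20)/(k - 8)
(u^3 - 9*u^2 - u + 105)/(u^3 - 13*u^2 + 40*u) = (u^2 - 4*u - 21)/(u*(u - 8))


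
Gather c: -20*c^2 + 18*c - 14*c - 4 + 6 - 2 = -20*c^2 + 4*c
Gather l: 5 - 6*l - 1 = 4 - 6*l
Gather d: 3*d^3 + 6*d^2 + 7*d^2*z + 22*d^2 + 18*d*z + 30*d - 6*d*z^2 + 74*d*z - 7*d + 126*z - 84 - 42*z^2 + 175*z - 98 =3*d^3 + d^2*(7*z + 28) + d*(-6*z^2 + 92*z + 23) - 42*z^2 + 301*z - 182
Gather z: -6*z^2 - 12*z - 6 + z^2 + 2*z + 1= -5*z^2 - 10*z - 5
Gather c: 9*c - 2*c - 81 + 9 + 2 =7*c - 70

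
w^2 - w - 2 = (w - 2)*(w + 1)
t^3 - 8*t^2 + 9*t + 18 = (t - 6)*(t - 3)*(t + 1)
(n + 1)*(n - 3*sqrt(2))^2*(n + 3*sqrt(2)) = n^4 - 3*sqrt(2)*n^3 + n^3 - 18*n^2 - 3*sqrt(2)*n^2 - 18*n + 54*sqrt(2)*n + 54*sqrt(2)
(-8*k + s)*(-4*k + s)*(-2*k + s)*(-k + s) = 64*k^4 - 120*k^3*s + 70*k^2*s^2 - 15*k*s^3 + s^4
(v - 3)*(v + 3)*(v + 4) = v^3 + 4*v^2 - 9*v - 36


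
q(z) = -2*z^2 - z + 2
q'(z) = -4*z - 1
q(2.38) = -11.71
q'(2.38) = -10.52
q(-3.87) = -24.08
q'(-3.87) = 14.48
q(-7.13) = -92.54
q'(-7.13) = 27.52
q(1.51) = -4.07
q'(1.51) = -7.04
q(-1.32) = -0.16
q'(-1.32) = 4.28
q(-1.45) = -0.76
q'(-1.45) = 4.80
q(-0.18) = 2.12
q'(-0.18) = -0.28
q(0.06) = 1.93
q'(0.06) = -1.24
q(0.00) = 2.00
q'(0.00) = -1.00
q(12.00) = -298.00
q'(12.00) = -49.00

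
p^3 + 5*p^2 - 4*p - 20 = (p - 2)*(p + 2)*(p + 5)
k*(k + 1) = k^2 + k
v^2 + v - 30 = (v - 5)*(v + 6)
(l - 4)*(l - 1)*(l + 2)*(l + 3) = l^4 - 15*l^2 - 10*l + 24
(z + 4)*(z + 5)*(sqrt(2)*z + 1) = sqrt(2)*z^3 + z^2 + 9*sqrt(2)*z^2 + 9*z + 20*sqrt(2)*z + 20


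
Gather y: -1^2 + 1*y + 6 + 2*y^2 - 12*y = 2*y^2 - 11*y + 5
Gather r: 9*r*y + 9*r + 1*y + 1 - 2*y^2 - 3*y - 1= r*(9*y + 9) - 2*y^2 - 2*y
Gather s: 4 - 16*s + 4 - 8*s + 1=9 - 24*s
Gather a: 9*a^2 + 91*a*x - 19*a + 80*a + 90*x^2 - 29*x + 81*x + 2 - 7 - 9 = 9*a^2 + a*(91*x + 61) + 90*x^2 + 52*x - 14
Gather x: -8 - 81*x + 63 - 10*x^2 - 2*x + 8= -10*x^2 - 83*x + 63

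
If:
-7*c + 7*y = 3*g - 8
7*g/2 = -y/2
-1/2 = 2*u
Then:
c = 52*y/49 + 8/7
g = -y/7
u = -1/4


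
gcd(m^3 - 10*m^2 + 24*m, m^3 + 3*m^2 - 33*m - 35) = 1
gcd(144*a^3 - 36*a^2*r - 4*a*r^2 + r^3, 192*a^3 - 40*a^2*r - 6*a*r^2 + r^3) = -24*a^2 + 2*a*r + r^2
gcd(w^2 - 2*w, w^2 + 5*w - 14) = w - 2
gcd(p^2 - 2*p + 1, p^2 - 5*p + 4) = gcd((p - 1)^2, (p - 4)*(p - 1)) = p - 1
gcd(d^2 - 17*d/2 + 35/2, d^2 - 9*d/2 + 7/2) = d - 7/2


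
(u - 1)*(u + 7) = u^2 + 6*u - 7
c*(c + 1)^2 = c^3 + 2*c^2 + c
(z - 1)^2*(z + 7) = z^3 + 5*z^2 - 13*z + 7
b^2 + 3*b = b*(b + 3)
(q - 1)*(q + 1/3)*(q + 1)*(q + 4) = q^4 + 13*q^3/3 + q^2/3 - 13*q/3 - 4/3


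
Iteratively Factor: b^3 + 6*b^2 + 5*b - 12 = (b - 1)*(b^2 + 7*b + 12) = (b - 1)*(b + 3)*(b + 4)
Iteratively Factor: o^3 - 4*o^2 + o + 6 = (o - 2)*(o^2 - 2*o - 3) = (o - 2)*(o + 1)*(o - 3)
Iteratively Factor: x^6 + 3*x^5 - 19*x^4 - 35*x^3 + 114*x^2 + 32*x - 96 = (x + 1)*(x^5 + 2*x^4 - 21*x^3 - 14*x^2 + 128*x - 96) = (x - 3)*(x + 1)*(x^4 + 5*x^3 - 6*x^2 - 32*x + 32) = (x - 3)*(x - 2)*(x + 1)*(x^3 + 7*x^2 + 8*x - 16) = (x - 3)*(x - 2)*(x + 1)*(x + 4)*(x^2 + 3*x - 4) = (x - 3)*(x - 2)*(x + 1)*(x + 4)^2*(x - 1)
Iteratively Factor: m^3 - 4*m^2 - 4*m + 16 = (m + 2)*(m^2 - 6*m + 8) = (m - 2)*(m + 2)*(m - 4)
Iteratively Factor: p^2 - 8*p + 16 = (p - 4)*(p - 4)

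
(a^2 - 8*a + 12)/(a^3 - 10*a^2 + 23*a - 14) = (a - 6)/(a^2 - 8*a + 7)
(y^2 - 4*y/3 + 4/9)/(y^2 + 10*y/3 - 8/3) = (y - 2/3)/(y + 4)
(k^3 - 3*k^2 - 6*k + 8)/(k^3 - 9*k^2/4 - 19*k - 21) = 4*(k^2 - 5*k + 4)/(4*k^2 - 17*k - 42)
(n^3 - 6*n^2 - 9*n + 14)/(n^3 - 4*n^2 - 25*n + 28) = (n + 2)/(n + 4)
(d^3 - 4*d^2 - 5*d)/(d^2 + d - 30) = d*(d + 1)/(d + 6)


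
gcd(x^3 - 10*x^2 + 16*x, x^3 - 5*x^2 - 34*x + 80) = x^2 - 10*x + 16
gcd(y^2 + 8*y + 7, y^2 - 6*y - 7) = y + 1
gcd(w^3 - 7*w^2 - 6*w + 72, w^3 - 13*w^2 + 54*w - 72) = w^2 - 10*w + 24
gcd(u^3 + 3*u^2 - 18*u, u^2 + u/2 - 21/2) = u - 3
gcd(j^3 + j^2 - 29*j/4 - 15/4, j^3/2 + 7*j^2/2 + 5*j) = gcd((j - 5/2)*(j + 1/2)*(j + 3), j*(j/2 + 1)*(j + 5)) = 1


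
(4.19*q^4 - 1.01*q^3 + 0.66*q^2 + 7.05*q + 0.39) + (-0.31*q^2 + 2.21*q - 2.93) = 4.19*q^4 - 1.01*q^3 + 0.35*q^2 + 9.26*q - 2.54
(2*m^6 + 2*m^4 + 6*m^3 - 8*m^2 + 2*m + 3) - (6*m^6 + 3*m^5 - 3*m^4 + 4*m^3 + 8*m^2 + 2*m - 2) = -4*m^6 - 3*m^5 + 5*m^4 + 2*m^3 - 16*m^2 + 5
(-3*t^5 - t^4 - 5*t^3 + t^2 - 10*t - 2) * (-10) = 30*t^5 + 10*t^4 + 50*t^3 - 10*t^2 + 100*t + 20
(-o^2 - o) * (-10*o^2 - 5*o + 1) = 10*o^4 + 15*o^3 + 4*o^2 - o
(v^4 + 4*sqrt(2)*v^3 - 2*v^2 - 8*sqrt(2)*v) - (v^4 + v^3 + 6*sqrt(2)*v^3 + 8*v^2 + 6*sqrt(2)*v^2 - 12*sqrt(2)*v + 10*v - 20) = -2*sqrt(2)*v^3 - v^3 - 10*v^2 - 6*sqrt(2)*v^2 - 10*v + 4*sqrt(2)*v + 20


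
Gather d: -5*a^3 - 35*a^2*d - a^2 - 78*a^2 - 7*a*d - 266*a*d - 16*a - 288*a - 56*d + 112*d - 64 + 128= -5*a^3 - 79*a^2 - 304*a + d*(-35*a^2 - 273*a + 56) + 64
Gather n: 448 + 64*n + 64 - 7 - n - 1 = 63*n + 504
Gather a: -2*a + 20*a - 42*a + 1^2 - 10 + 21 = 12 - 24*a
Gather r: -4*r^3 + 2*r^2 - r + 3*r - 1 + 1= -4*r^3 + 2*r^2 + 2*r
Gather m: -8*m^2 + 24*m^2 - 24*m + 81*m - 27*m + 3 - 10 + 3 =16*m^2 + 30*m - 4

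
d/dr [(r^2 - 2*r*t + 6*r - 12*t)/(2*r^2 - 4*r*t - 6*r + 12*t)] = -9/(2*r^2 - 12*r + 18)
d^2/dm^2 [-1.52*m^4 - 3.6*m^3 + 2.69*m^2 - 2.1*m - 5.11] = -18.24*m^2 - 21.6*m + 5.38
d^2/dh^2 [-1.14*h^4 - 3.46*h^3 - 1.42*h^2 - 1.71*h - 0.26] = -13.68*h^2 - 20.76*h - 2.84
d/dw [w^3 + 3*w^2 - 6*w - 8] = 3*w^2 + 6*w - 6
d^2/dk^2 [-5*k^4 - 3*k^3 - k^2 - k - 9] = -60*k^2 - 18*k - 2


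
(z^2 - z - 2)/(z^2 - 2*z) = (z + 1)/z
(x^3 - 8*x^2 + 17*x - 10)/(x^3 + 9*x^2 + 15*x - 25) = (x^2 - 7*x + 10)/(x^2 + 10*x + 25)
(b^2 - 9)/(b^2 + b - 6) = (b - 3)/(b - 2)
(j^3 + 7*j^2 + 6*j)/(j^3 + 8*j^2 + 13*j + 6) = j/(j + 1)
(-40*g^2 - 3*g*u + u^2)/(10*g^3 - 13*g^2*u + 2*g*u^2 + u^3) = (-8*g + u)/(2*g^2 - 3*g*u + u^2)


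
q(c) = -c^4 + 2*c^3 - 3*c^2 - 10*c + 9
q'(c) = -4*c^3 + 6*c^2 - 6*c - 10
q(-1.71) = -1.22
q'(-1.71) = 37.81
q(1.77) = -16.82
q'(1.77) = -24.00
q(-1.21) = 11.02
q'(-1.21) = 13.13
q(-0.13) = 10.24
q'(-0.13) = -9.11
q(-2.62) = -68.48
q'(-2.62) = 118.85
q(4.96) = -475.60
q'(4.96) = -380.25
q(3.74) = -161.39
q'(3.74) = -157.77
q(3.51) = -128.36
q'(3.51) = -130.11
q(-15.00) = -57891.00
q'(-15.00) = 14930.00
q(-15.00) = -57891.00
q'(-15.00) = 14930.00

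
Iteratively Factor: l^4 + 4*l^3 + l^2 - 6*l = (l + 3)*(l^3 + l^2 - 2*l) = l*(l + 3)*(l^2 + l - 2) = l*(l + 2)*(l + 3)*(l - 1)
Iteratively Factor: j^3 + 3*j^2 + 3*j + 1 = (j + 1)*(j^2 + 2*j + 1) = (j + 1)^2*(j + 1)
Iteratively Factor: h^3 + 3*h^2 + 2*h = (h + 2)*(h^2 + h) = h*(h + 2)*(h + 1)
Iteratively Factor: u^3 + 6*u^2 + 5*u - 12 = (u - 1)*(u^2 + 7*u + 12) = (u - 1)*(u + 4)*(u + 3)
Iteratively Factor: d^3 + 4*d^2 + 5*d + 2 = (d + 1)*(d^2 + 3*d + 2) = (d + 1)*(d + 2)*(d + 1)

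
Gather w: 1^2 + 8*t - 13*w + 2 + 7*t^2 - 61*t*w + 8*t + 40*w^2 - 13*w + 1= 7*t^2 + 16*t + 40*w^2 + w*(-61*t - 26) + 4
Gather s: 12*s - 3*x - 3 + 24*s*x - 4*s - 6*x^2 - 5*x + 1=s*(24*x + 8) - 6*x^2 - 8*x - 2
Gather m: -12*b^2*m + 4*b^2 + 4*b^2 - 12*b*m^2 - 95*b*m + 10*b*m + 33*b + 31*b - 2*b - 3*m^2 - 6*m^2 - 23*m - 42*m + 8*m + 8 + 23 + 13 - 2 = 8*b^2 + 62*b + m^2*(-12*b - 9) + m*(-12*b^2 - 85*b - 57) + 42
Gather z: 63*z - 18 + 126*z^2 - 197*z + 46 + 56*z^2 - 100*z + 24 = 182*z^2 - 234*z + 52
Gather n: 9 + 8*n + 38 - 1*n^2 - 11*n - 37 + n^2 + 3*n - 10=0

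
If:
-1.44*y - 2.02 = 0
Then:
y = -1.40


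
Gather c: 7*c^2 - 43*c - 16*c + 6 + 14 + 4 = 7*c^2 - 59*c + 24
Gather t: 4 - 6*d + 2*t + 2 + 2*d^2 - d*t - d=2*d^2 - 7*d + t*(2 - d) + 6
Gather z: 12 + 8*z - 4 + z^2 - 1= z^2 + 8*z + 7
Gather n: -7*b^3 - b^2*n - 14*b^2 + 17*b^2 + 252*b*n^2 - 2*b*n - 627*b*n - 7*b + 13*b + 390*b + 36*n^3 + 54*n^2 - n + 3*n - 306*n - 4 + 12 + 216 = -7*b^3 + 3*b^2 + 396*b + 36*n^3 + n^2*(252*b + 54) + n*(-b^2 - 629*b - 304) + 224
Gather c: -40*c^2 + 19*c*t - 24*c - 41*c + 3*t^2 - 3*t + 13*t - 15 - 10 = -40*c^2 + c*(19*t - 65) + 3*t^2 + 10*t - 25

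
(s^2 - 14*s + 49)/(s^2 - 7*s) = (s - 7)/s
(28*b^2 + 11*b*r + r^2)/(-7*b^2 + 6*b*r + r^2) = (4*b + r)/(-b + r)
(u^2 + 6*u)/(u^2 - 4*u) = (u + 6)/(u - 4)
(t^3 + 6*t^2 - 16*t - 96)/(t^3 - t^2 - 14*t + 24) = (t^2 + 2*t - 24)/(t^2 - 5*t + 6)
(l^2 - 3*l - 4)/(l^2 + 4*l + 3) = (l - 4)/(l + 3)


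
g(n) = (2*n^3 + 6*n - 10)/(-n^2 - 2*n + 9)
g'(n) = (2*n + 2)*(2*n^3 + 6*n - 10)/(-n^2 - 2*n + 9)^2 + (6*n^2 + 6)/(-n^2 - 2*n + 9)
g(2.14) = 159.83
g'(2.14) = 7387.71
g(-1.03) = -1.84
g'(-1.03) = 1.25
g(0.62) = -0.79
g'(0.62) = 0.78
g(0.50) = -0.87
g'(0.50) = 0.63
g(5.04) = -10.43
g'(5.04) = -1.22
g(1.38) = 0.82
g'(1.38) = 4.91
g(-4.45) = 111.93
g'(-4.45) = 340.33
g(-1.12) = -1.96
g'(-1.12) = 1.40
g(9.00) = -16.69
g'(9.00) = -1.76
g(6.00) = -11.74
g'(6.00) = -1.48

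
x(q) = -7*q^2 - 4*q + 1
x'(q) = -14*q - 4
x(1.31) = -16.25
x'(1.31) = -22.34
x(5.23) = -211.39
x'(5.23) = -77.22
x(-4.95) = -150.72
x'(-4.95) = 65.30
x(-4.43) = -118.65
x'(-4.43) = 58.02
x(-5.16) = -164.74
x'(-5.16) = 68.24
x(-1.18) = -4.03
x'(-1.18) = 12.52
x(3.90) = -121.07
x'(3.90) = -58.60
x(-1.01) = -2.10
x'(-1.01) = 10.14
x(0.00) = 1.00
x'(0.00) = -4.00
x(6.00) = -275.00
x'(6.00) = -88.00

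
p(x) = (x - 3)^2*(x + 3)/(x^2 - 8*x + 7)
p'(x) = (8 - 2*x)*(x - 3)^2*(x + 3)/(x^2 - 8*x + 7)^2 + (x - 3)^2/(x^2 - 8*x + 7) + (x + 3)*(2*x - 6)/(x^2 - 8*x + 7)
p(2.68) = -0.08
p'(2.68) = 0.52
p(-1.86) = 1.06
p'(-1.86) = 0.99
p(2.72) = -0.06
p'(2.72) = 0.45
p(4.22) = -1.20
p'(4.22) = -2.19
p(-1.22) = 1.74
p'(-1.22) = 1.15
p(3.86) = -0.56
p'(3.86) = -1.38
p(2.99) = -0.00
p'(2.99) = 0.02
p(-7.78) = -4.28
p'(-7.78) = 0.91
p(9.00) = 27.00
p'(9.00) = -5.62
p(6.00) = -16.20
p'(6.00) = -25.56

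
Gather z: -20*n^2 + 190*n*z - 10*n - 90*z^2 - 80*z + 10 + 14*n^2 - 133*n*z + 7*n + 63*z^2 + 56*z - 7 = -6*n^2 - 3*n - 27*z^2 + z*(57*n - 24) + 3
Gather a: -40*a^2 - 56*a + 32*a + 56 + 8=-40*a^2 - 24*a + 64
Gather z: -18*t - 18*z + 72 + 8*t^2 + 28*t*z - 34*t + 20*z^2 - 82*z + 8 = 8*t^2 - 52*t + 20*z^2 + z*(28*t - 100) + 80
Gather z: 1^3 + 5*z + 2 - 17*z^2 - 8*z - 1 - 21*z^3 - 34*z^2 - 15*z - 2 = -21*z^3 - 51*z^2 - 18*z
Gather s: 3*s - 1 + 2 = 3*s + 1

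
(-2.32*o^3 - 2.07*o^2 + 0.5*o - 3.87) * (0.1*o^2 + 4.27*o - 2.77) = -0.232*o^5 - 10.1134*o^4 - 2.3625*o^3 + 7.4819*o^2 - 17.9099*o + 10.7199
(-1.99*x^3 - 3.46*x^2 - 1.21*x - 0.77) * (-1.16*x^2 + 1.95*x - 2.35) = 2.3084*x^5 + 0.133099999999999*x^4 - 0.6669*x^3 + 6.6647*x^2 + 1.342*x + 1.8095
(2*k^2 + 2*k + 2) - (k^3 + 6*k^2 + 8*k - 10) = -k^3 - 4*k^2 - 6*k + 12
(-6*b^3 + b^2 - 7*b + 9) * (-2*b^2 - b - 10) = 12*b^5 + 4*b^4 + 73*b^3 - 21*b^2 + 61*b - 90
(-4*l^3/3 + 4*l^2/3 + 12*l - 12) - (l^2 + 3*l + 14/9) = -4*l^3/3 + l^2/3 + 9*l - 122/9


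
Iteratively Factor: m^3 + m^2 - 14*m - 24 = (m + 3)*(m^2 - 2*m - 8) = (m + 2)*(m + 3)*(m - 4)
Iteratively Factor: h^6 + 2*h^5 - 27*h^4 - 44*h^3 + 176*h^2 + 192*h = (h - 4)*(h^5 + 6*h^4 - 3*h^3 - 56*h^2 - 48*h) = (h - 4)*(h + 1)*(h^4 + 5*h^3 - 8*h^2 - 48*h) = (h - 4)*(h + 1)*(h + 4)*(h^3 + h^2 - 12*h) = h*(h - 4)*(h + 1)*(h + 4)*(h^2 + h - 12) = h*(h - 4)*(h + 1)*(h + 4)^2*(h - 3)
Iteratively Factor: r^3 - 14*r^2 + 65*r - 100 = (r - 5)*(r^2 - 9*r + 20) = (r - 5)*(r - 4)*(r - 5)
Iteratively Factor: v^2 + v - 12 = (v + 4)*(v - 3)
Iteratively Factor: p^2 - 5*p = (p - 5)*(p)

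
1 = 1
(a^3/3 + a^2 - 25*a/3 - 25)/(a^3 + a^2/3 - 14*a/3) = (a^3 + 3*a^2 - 25*a - 75)/(a*(3*a^2 + a - 14))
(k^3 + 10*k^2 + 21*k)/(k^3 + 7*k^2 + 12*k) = (k + 7)/(k + 4)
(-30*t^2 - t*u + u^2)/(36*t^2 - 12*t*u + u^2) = (-5*t - u)/(6*t - u)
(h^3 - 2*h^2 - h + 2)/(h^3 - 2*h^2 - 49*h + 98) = (h^2 - 1)/(h^2 - 49)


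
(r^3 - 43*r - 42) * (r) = r^4 - 43*r^2 - 42*r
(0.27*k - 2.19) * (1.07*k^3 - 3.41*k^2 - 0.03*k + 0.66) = 0.2889*k^4 - 3.264*k^3 + 7.4598*k^2 + 0.2439*k - 1.4454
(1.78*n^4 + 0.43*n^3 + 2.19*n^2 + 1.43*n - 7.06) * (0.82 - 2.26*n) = -4.0228*n^5 + 0.4878*n^4 - 4.5968*n^3 - 1.436*n^2 + 17.1282*n - 5.7892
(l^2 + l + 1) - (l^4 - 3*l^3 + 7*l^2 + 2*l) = -l^4 + 3*l^3 - 6*l^2 - l + 1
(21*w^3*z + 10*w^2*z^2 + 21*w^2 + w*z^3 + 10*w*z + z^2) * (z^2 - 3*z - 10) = 21*w^3*z^3 - 63*w^3*z^2 - 210*w^3*z + 10*w^2*z^4 - 30*w^2*z^3 - 79*w^2*z^2 - 63*w^2*z - 210*w^2 + w*z^5 - 3*w*z^4 - 30*w*z^2 - 100*w*z + z^4 - 3*z^3 - 10*z^2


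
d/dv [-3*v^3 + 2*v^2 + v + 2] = -9*v^2 + 4*v + 1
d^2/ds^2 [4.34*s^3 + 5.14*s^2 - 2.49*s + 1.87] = 26.04*s + 10.28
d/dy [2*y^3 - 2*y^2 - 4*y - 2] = 6*y^2 - 4*y - 4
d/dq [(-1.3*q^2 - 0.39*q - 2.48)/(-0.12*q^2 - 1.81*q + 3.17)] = (2.3062*q^2 - 8.8372*q - 5.7251)/(0.0144*q^4 + 0.4344*q^3 + 2.5153*q^2 - 11.4754*q + 10.0489)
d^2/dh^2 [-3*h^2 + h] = -6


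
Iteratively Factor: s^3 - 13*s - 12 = (s + 1)*(s^2 - s - 12) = (s - 4)*(s + 1)*(s + 3)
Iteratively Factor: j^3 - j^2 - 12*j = (j - 4)*(j^2 + 3*j) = j*(j - 4)*(j + 3)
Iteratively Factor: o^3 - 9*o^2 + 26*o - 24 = (o - 4)*(o^2 - 5*o + 6) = (o - 4)*(o - 2)*(o - 3)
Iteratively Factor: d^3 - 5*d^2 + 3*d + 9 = (d - 3)*(d^2 - 2*d - 3) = (d - 3)*(d + 1)*(d - 3)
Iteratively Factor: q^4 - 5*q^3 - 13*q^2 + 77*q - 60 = (q + 4)*(q^3 - 9*q^2 + 23*q - 15) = (q - 5)*(q + 4)*(q^2 - 4*q + 3) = (q - 5)*(q - 3)*(q + 4)*(q - 1)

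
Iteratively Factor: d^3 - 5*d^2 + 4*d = (d - 1)*(d^2 - 4*d) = d*(d - 1)*(d - 4)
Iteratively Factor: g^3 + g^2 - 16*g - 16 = (g - 4)*(g^2 + 5*g + 4) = (g - 4)*(g + 1)*(g + 4)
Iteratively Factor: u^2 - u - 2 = (u + 1)*(u - 2)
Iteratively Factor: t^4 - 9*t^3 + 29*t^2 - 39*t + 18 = (t - 3)*(t^3 - 6*t^2 + 11*t - 6) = (t - 3)*(t - 1)*(t^2 - 5*t + 6) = (t - 3)*(t - 2)*(t - 1)*(t - 3)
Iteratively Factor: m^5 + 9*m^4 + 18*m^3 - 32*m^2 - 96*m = (m - 2)*(m^4 + 11*m^3 + 40*m^2 + 48*m) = (m - 2)*(m + 4)*(m^3 + 7*m^2 + 12*m) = m*(m - 2)*(m + 4)*(m^2 + 7*m + 12) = m*(m - 2)*(m + 3)*(m + 4)*(m + 4)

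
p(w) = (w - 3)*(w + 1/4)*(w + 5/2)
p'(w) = (w - 3)*(w + 1/4) + (w - 3)*(w + 5/2) + (w + 1/4)*(w + 5/2) = 3*w^2 - w/2 - 61/8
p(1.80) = -10.58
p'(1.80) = 1.20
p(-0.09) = -1.19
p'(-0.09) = -7.56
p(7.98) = 429.53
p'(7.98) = 179.43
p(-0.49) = 1.68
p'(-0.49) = -6.66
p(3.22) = 4.37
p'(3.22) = 21.87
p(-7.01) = -305.18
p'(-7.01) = 143.30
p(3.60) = 14.09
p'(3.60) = 29.46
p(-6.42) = -227.84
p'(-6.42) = 119.23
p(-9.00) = -682.50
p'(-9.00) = 239.88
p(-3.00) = -8.25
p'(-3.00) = 20.88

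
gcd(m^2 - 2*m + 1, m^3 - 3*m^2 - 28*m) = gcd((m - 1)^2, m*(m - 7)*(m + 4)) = 1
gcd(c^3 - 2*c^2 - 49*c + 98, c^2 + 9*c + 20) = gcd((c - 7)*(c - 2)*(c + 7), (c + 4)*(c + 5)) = 1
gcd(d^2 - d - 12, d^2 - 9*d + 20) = d - 4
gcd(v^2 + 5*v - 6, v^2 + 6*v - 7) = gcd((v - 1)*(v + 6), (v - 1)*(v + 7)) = v - 1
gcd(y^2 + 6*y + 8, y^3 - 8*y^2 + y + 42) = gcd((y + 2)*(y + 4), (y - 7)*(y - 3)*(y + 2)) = y + 2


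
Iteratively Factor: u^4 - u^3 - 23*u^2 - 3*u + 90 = (u - 5)*(u^3 + 4*u^2 - 3*u - 18) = (u - 5)*(u + 3)*(u^2 + u - 6) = (u - 5)*(u + 3)^2*(u - 2)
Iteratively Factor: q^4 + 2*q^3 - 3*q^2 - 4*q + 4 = (q + 2)*(q^3 - 3*q + 2) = (q - 1)*(q + 2)*(q^2 + q - 2) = (q - 1)*(q + 2)^2*(q - 1)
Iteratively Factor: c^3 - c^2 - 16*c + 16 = (c - 4)*(c^2 + 3*c - 4) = (c - 4)*(c + 4)*(c - 1)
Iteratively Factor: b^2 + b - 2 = (b - 1)*(b + 2)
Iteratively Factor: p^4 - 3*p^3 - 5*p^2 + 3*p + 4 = (p + 1)*(p^3 - 4*p^2 - p + 4) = (p - 4)*(p + 1)*(p^2 - 1) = (p - 4)*(p - 1)*(p + 1)*(p + 1)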